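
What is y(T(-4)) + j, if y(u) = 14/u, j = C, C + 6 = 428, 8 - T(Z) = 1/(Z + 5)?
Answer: 424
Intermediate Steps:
T(Z) = 8 - 1/(5 + Z) (T(Z) = 8 - 1/(Z + 5) = 8 - 1/(5 + Z))
C = 422 (C = -6 + 428 = 422)
j = 422
y(T(-4)) + j = 14/(((39 + 8*(-4))/(5 - 4))) + 422 = 14/(((39 - 32)/1)) + 422 = 14/((1*7)) + 422 = 14/7 + 422 = 14*(1/7) + 422 = 2 + 422 = 424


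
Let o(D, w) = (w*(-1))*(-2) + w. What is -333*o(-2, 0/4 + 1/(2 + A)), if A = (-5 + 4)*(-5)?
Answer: -999/7 ≈ -142.71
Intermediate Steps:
A = 5 (A = -1*(-5) = 5)
o(D, w) = 3*w (o(D, w) = -w*(-2) + w = 2*w + w = 3*w)
-333*o(-2, 0/4 + 1/(2 + A)) = -999*(0/4 + 1/(2 + 5)) = -999*((¼)*0 + 1/7) = -999*(0 + ⅐) = -999/7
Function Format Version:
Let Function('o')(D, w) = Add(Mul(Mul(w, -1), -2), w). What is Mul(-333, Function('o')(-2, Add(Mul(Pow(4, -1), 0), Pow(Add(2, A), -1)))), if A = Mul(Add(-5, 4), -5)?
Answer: Rational(-999, 7) ≈ -142.71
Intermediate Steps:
A = 5 (A = Mul(-1, -5) = 5)
Function('o')(D, w) = Mul(3, w) (Function('o')(D, w) = Add(Mul(Mul(-1, w), -2), w) = Add(Mul(2, w), w) = Mul(3, w))
Mul(-333, Function('o')(-2, Add(Mul(Pow(4, -1), 0), Pow(Add(2, A), -1)))) = Mul(-333, Mul(3, Add(Mul(Pow(4, -1), 0), Pow(Add(2, 5), -1)))) = Mul(-333, Mul(3, Add(Mul(Rational(1, 4), 0), Pow(7, -1)))) = Mul(-333, Mul(3, Add(0, Rational(1, 7)))) = Mul(-333, Mul(3, Rational(1, 7))) = Mul(-333, Rational(3, 7)) = Rational(-999, 7)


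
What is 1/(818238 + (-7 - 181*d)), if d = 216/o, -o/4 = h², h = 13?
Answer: 169/138290813 ≈ 1.2221e-6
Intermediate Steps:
o = -676 (o = -4*13² = -4*169 = -676)
d = -54/169 (d = 216/(-676) = 216*(-1/676) = -54/169 ≈ -0.31953)
1/(818238 + (-7 - 181*d)) = 1/(818238 + (-7 - 181*(-54/169))) = 1/(818238 + (-7 + 9774/169)) = 1/(818238 + 8591/169) = 1/(138290813/169) = 169/138290813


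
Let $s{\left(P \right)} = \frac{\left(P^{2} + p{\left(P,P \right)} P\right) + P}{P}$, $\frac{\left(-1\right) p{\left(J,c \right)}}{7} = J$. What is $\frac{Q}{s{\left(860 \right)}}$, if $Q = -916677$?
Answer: $\frac{916677}{5159} \approx 177.69$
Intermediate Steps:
$p{\left(J,c \right)} = - 7 J$
$s{\left(P \right)} = \frac{P - 6 P^{2}}{P}$ ($s{\left(P \right)} = \frac{\left(P^{2} + - 7 P P\right) + P}{P} = \frac{\left(P^{2} - 7 P^{2}\right) + P}{P} = \frac{- 6 P^{2} + P}{P} = \frac{P - 6 P^{2}}{P}$)
$\frac{Q}{s{\left(860 \right)}} = - \frac{916677}{1 - 5160} = - \frac{916677}{-5159} = \left(-916677\right) \left(- \frac{1}{5159}\right) = \frac{916677}{5159}$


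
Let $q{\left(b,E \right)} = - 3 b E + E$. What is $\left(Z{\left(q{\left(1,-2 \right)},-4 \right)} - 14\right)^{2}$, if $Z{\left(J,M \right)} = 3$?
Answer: $121$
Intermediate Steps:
$q{\left(b,E \right)} = E - 3 E b$ ($q{\left(b,E \right)} = - 3 E b + E = E - 3 E b$)
$\left(Z{\left(q{\left(1,-2 \right)},-4 \right)} - 14\right)^{2} = \left(3 - 14\right)^{2} = \left(-11\right)^{2} = 121$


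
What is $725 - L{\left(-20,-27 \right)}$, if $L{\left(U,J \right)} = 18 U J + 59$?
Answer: $-9054$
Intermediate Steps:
$L{\left(U,J \right)} = 59 + 18 J U$ ($L{\left(U,J \right)} = 18 J U + 59 = 59 + 18 J U$)
$725 - L{\left(-20,-27 \right)} = 725 - \left(59 + 18 \left(-27\right) \left(-20\right)\right) = 725 - \left(59 + 9720\right) = 725 - 9779 = -9054$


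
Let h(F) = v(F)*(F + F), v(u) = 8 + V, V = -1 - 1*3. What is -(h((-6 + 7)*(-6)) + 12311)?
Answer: -12263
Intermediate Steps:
V = -4 (V = -1 - 3 = -4)
v(u) = 4 (v(u) = 8 - 4 = 4)
h(F) = 8*F (h(F) = 4*(F + F) = 4*(2*F) = 8*F)
-(h((-6 + 7)*(-6)) + 12311) = -(8*((-6 + 7)*(-6)) + 12311) = -(8*(1*(-6)) + 12311) = -(8*(-6) + 12311) = -(-48 + 12311) = -1*12263 = -12263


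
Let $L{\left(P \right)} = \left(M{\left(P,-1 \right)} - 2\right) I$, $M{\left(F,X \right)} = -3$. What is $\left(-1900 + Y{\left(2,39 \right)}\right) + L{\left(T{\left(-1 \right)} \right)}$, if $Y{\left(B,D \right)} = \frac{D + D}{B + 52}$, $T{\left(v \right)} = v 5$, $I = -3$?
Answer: $- \frac{16952}{9} \approx -1883.6$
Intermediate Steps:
$T{\left(v \right)} = 5 v$
$L{\left(P \right)} = 15$ ($L{\left(P \right)} = \left(-3 - 2\right) \left(-3\right) = \left(-5\right) \left(-3\right) = 15$)
$Y{\left(B,D \right)} = \frac{2 D}{52 + B}$
$\left(-1900 + Y{\left(2,39 \right)}\right) + L{\left(T{\left(-1 \right)} \right)} = \left(-1900 + 2 \cdot 39 \frac{1}{52 + 2}\right) + 15 = \left(-1900 + 2 \cdot 39 \cdot \frac{1}{54}\right) + 15 = \left(-1900 + \frac{13}{9}\right) + 15 = - \frac{17087}{9} + 15 = - \frac{16952}{9}$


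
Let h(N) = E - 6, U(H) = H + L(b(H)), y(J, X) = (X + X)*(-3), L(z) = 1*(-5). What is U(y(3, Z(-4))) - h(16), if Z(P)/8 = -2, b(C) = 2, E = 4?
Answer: 93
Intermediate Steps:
L(z) = -5
Z(P) = -16 (Z(P) = 8*(-2) = -16)
y(J, X) = -6*X (y(J, X) = (2*X)*(-3) = -6*X)
U(H) = -5 + H (U(H) = H - 5 = -5 + H)
h(N) = -2 (h(N) = 4 - 6 = -2)
U(y(3, Z(-4))) - h(16) = (-5 - 6*(-16)) - 1*(-2) = (-5 + 96) + 2 = 91 + 2 = 93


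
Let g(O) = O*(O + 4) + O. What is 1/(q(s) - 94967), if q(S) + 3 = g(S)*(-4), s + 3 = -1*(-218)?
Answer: -1/284170 ≈ -3.5190e-6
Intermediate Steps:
g(O) = O + O*(4 + O) (g(O) = O*(4 + O) + O = O + O*(4 + O))
s = 215 (s = -3 - 1*(-218) = -3 + 218 = 215)
q(S) = -3 - 4*S*(5 + S) (q(S) = -3 + (S*(5 + S))*(-4) = -3 - 4*S*(5 + S))
1/(q(s) - 94967) = 1/((-3 - 4*215*(5 + 215)) - 94967) = 1/((-3 - 4*215*220) - 94967) = 1/((-3 - 189200) - 94967) = 1/(-189203 - 94967) = 1/(-284170) = -1/284170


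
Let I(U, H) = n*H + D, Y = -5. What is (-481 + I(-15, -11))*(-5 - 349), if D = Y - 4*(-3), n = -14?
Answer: 113280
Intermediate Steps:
D = 7 (D = -5 - 4*(-3) = -5 + 12 = 7)
I(U, H) = 7 - 14*H (I(U, H) = -14*H + 7 = 7 - 14*H)
(-481 + I(-15, -11))*(-5 - 349) = (-481 + (7 - 14*(-11)))*(-5 - 349) = (-481 + (7 + 154))*(-354) = (-481 + 161)*(-354) = -320*(-354) = 113280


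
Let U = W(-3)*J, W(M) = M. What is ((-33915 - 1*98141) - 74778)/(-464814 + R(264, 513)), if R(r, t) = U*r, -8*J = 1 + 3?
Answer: 103417/232209 ≈ 0.44536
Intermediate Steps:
J = -1/2 (J = -(1 + 3)/8 = -1/8*4 = -1/2 ≈ -0.50000)
U = 3/2 (U = -3*(-1/2) = 3/2 ≈ 1.5000)
R(r, t) = 3*r/2
((-33915 - 1*98141) - 74778)/(-464814 + R(264, 513)) = ((-33915 - 1*98141) - 74778)/(-464814 + (3/2)*264) = ((-33915 - 98141) - 74778)/(-464814 + 396) = (-132056 - 74778)/(-464418) = -206834*(-1/464418) = 103417/232209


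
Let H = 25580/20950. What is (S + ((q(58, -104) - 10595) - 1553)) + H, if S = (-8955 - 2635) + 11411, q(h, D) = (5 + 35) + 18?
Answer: -25700997/2095 ≈ -12268.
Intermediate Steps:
q(h, D) = 58 (q(h, D) = 40 + 18 = 58)
S = -179 (S = -11590 + 11411 = -179)
H = 2558/2095 (H = 25580*(1/20950) = 2558/2095 ≈ 1.2210)
(S + ((q(58, -104) - 10595) - 1553)) + H = (-179 + ((58 - 10595) - 1553)) + 2558/2095 = (-179 + (-10537 - 1553)) + 2558/2095 = (-179 - 12090) + 2558/2095 = -12269 + 2558/2095 = -25700997/2095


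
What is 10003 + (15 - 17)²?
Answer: 10007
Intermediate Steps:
10003 + (15 - 17)² = 10003 + (-2)² = 10003 + 4 = 10007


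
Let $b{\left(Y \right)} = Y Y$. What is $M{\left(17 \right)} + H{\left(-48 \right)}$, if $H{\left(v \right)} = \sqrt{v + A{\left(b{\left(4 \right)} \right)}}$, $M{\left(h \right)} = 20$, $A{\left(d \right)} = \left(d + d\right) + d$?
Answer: $20$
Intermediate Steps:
$b{\left(Y \right)} = Y^{2}$
$A{\left(d \right)} = 3 d$ ($A{\left(d \right)} = 2 d + d = 3 d$)
$H{\left(v \right)} = \sqrt{48 + v}$ ($H{\left(v \right)} = \sqrt{v + 3 \cdot 4^{2}} = \sqrt{v + 3 \cdot 16} = \sqrt{v + 48} = \sqrt{48 + v}$)
$M{\left(17 \right)} + H{\left(-48 \right)} = 20 + \sqrt{48 - 48} = 20 + \sqrt{0} = 20 + 0 = 20$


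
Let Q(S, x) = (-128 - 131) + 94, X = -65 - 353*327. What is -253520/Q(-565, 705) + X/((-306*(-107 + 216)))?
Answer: 282498764/183447 ≈ 1539.9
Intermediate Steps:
X = -115496 (X = -65 - 115431 = -115496)
Q(S, x) = -165 (Q(S, x) = -259 + 94 = -165)
-253520/Q(-565, 705) + X/((-306*(-107 + 216))) = -253520/(-165) - 115496*(-1/(306*(-107 + 216))) = -253520*(-1/165) - 115496/((-306*109)) = 50704/33 - 115496/(-33354) = 50704/33 - 115496*(-1/33354) = 50704/33 + 57748/16677 = 282498764/183447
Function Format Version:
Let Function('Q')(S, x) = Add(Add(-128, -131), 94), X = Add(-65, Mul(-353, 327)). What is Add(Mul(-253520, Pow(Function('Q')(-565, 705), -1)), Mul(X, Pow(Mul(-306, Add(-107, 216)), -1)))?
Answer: Rational(282498764, 183447) ≈ 1539.9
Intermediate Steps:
X = -115496 (X = Add(-65, -115431) = -115496)
Function('Q')(S, x) = -165 (Function('Q')(S, x) = Add(-259, 94) = -165)
Add(Mul(-253520, Pow(Function('Q')(-565, 705), -1)), Mul(X, Pow(Mul(-306, Add(-107, 216)), -1))) = Add(Mul(-253520, Pow(-165, -1)), Mul(-115496, Pow(Mul(-306, Add(-107, 216)), -1))) = Add(Mul(-253520, Rational(-1, 165)), Mul(-115496, Pow(Mul(-306, 109), -1))) = Add(Rational(50704, 33), Mul(-115496, Pow(-33354, -1))) = Add(Rational(50704, 33), Mul(-115496, Rational(-1, 33354))) = Add(Rational(50704, 33), Rational(57748, 16677)) = Rational(282498764, 183447)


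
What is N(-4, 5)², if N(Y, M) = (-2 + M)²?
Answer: 81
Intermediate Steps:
N(-4, 5)² = ((-2 + 5)²)² = (3²)² = 9² = 81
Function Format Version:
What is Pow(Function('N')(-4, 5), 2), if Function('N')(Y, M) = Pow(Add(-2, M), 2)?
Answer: 81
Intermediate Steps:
Pow(Function('N')(-4, 5), 2) = Pow(Pow(Add(-2, 5), 2), 2) = Pow(Pow(3, 2), 2) = Pow(9, 2) = 81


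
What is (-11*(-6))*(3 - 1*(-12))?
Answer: 990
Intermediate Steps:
(-11*(-6))*(3 - 1*(-12)) = 66*(3 + 12) = 66*15 = 990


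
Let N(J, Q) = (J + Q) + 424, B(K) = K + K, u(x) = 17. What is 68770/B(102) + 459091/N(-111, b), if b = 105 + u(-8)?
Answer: 6864973/4930 ≈ 1392.5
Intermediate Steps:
B(K) = 2*K
b = 122 (b = 105 + 17 = 122)
N(J, Q) = 424 + J + Q
68770/B(102) + 459091/N(-111, b) = 68770/((2*102)) + 459091/(424 - 111 + 122) = 68770/204 + 459091/435 = 68770*(1/204) + 459091*(1/435) = 34385/102 + 459091/435 = 6864973/4930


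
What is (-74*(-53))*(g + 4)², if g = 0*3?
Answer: 62752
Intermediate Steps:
g = 0
(-74*(-53))*(g + 4)² = (-74*(-53))*(0 + 4)² = 3922*4² = 3922*16 = 62752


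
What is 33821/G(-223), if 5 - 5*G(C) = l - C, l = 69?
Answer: -169105/287 ≈ -589.22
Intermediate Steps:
G(C) = -64/5 + C/5 (G(C) = 1 - (69 - C)/5 = 1 + (-69/5 + C/5) = -64/5 + C/5)
33821/G(-223) = 33821/(-64/5 + (⅕)*(-223)) = 33821/(-64/5 - 223/5) = 33821/(-287/5) = 33821*(-5/287) = -169105/287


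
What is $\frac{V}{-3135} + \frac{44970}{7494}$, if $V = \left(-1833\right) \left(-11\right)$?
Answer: $- \frac{51114}{118655} \approx -0.43078$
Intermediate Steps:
$V = 20163$
$\frac{V}{-3135} + \frac{44970}{7494} = \frac{20163}{-3135} + \frac{44970}{7494} = 20163 \left(- \frac{1}{3135}\right) + 44970 \cdot \frac{1}{7494} = - \frac{611}{95} + \frac{7495}{1249} = - \frac{51114}{118655}$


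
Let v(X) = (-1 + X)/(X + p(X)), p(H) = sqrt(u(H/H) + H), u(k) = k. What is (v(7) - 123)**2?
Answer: 25010289/1681 + 120024*sqrt(2)/1681 ≈ 14979.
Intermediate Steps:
p(H) = sqrt(1 + H) (p(H) = sqrt(H/H + H) = sqrt(1 + H))
v(X) = (-1 + X)/(X + sqrt(1 + X))
(v(7) - 123)**2 = ((-1 + 7)/(7 + sqrt(1 + 7)) - 123)**2 = (6/(7 + sqrt(8)) - 123)**2 = (6/(7 + 2*sqrt(2)) - 123)**2 = (-123 + 6/(7 + 2*sqrt(2)))**2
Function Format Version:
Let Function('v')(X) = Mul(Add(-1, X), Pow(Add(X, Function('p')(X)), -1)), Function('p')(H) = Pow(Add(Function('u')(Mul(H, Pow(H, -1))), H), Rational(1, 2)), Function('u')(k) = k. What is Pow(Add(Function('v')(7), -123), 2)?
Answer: Add(Rational(25010289, 1681), Mul(Rational(120024, 1681), Pow(2, Rational(1, 2)))) ≈ 14979.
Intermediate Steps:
Function('p')(H) = Pow(Add(1, H), Rational(1, 2)) (Function('p')(H) = Pow(Add(Mul(H, Pow(H, -1)), H), Rational(1, 2)) = Pow(Add(1, H), Rational(1, 2)))
Function('v')(X) = Mul(Pow(Add(X, Pow(Add(1, X), Rational(1, 2))), -1), Add(-1, X)) (Function('v')(X) = Mul(Add(-1, X), Pow(Add(X, Pow(Add(1, X), Rational(1, 2))), -1)) = Mul(Pow(Add(X, Pow(Add(1, X), Rational(1, 2))), -1), Add(-1, X)))
Pow(Add(Function('v')(7), -123), 2) = Pow(Add(Mul(Pow(Add(7, Pow(Add(1, 7), Rational(1, 2))), -1), Add(-1, 7)), -123), 2) = Pow(Add(Mul(Pow(Add(7, Pow(8, Rational(1, 2))), -1), 6), -123), 2) = Pow(Add(Mul(Pow(Add(7, Mul(2, Pow(2, Rational(1, 2)))), -1), 6), -123), 2) = Pow(Add(Mul(6, Pow(Add(7, Mul(2, Pow(2, Rational(1, 2)))), -1)), -123), 2) = Pow(Add(-123, Mul(6, Pow(Add(7, Mul(2, Pow(2, Rational(1, 2)))), -1))), 2)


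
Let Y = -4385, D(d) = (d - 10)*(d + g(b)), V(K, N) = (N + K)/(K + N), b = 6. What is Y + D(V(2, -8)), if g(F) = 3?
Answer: -4421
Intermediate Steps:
V(K, N) = 1 (V(K, N) = (K + N)/(K + N) = 1)
D(d) = (-10 + d)*(3 + d) (D(d) = (d - 10)*(d + 3) = (-10 + d)*(3 + d))
Y + D(V(2, -8)) = -4385 + (-30 + 1² - 7*1) = -4385 + (-30 + 1 - 7) = -4385 - 36 = -4421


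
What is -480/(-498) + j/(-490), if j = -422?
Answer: 37113/20335 ≈ 1.8251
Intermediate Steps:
-480/(-498) + j/(-490) = -480/(-498) - 422/(-490) = -480*(-1/498) - 422*(-1/490) = 80/83 + 211/245 = 37113/20335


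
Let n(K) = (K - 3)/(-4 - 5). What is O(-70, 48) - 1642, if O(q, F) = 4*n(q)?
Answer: -14486/9 ≈ -1609.6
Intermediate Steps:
n(K) = ⅓ - K/9 (n(K) = (-3 + K)/(-9) = (-3 + K)*(-⅑) = ⅓ - K/9)
O(q, F) = 4/3 - 4*q/9 (O(q, F) = 4*(⅓ - q/9) = 4/3 - 4*q/9)
O(-70, 48) - 1642 = (4/3 - 4/9*(-70)) - 1642 = (4/3 + 280/9) - 1642 = 292/9 - 1642 = -14486/9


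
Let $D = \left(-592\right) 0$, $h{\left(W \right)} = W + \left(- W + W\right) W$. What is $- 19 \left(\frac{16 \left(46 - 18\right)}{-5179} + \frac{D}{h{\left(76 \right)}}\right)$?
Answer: $\frac{8512}{5179} \approx 1.6436$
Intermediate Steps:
$h{\left(W \right)} = W$ ($h{\left(W \right)} = W + 0 W = W + 0 = W$)
$D = 0$
$- 19 \left(\frac{16 \left(46 - 18\right)}{-5179} + \frac{D}{h{\left(76 \right)}}\right) = - 19 \left(\frac{16 \left(46 - 18\right)}{-5179} + \frac{0}{76}\right) = - 19 \left(16 \cdot 28 \left(- \frac{1}{5179}\right) + 0 \cdot \frac{1}{76}\right) = - 19 \left(448 \left(- \frac{1}{5179}\right) + 0\right) = - 19 \left(- \frac{448}{5179} + 0\right) = \left(-19\right) \left(- \frac{448}{5179}\right) = \frac{8512}{5179}$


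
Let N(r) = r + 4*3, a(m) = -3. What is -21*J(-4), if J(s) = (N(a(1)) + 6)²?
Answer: -4725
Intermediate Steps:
N(r) = 12 + r (N(r) = r + 12 = 12 + r)
J(s) = 225 (J(s) = ((12 - 3) + 6)² = (9 + 6)² = 15² = 225)
-21*J(-4) = -21*225 = -4725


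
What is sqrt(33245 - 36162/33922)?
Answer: 2*sqrt(48793193999)/2423 ≈ 182.33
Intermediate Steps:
sqrt(33245 - 36162/33922) = sqrt(33245 - 36162*1/33922) = sqrt(33245 - 2583/2423) = sqrt(80550052/2423) = 2*sqrt(48793193999)/2423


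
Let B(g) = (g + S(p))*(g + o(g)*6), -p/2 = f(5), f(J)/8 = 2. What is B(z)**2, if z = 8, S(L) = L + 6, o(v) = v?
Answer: 1016064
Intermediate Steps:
f(J) = 16 (f(J) = 8*2 = 16)
p = -32 (p = -2*16 = -32)
S(L) = 6 + L
B(g) = 7*g*(-26 + g) (B(g) = (g + (6 - 32))*(g + g*6) = (g - 26)*(g + 6*g) = (-26 + g)*(7*g) = 7*g*(-26 + g))
B(z)**2 = (7*8*(-26 + 8))**2 = (7*8*(-18))**2 = (-1008)**2 = 1016064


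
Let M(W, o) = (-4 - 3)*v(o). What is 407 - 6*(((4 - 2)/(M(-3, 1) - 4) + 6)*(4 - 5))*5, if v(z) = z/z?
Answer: 6397/11 ≈ 581.54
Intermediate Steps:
v(z) = 1
M(W, o) = -7 (M(W, o) = (-4 - 3)*1 = -7*1 = -7)
407 - 6*(((4 - 2)/(M(-3, 1) - 4) + 6)*(4 - 5))*5 = 407 - 6*(((4 - 2)/(-7 - 4) + 6)*(4 - 5))*5 = 407 - 6*((2/(-11) + 6)*(-1))*5 = 407 - 6*((2*(-1/11) + 6)*(-1))*5 = 407 - 6*((-2/11 + 6)*(-1))*5 = 407 - 6*((64/11)*(-1))*5 = 407 - 6*(-64/11)*5 = 407 - (-384)*5/11 = 407 - 1*(-1920/11) = 407 + 1920/11 = 6397/11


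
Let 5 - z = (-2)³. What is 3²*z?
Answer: 117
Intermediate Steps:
z = 13 (z = 5 - 1*(-2)³ = 5 - 1*(-8) = 5 + 8 = 13)
3²*z = 3²*13 = 9*13 = 117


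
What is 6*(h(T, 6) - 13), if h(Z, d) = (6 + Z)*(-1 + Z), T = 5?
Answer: 186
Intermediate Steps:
h(Z, d) = (-1 + Z)*(6 + Z)
6*(h(T, 6) - 13) = 6*((-6 + 5² + 5*5) - 13) = 6*((-6 + 25 + 25) - 13) = 6*(44 - 13) = 6*31 = 186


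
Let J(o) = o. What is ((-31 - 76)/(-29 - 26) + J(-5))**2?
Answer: 28224/3025 ≈ 9.3302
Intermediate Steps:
((-31 - 76)/(-29 - 26) + J(-5))**2 = ((-31 - 76)/(-29 - 26) - 5)**2 = (-107/(-55) - 5)**2 = (-107*(-1/55) - 5)**2 = (107/55 - 5)**2 = (-168/55)**2 = 28224/3025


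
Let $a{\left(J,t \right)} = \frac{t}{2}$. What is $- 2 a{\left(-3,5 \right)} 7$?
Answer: $-35$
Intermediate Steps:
$a{\left(J,t \right)} = \frac{t}{2}$ ($a{\left(J,t \right)} = t \frac{1}{2} = \frac{t}{2}$)
$- 2 a{\left(-3,5 \right)} 7 = - 2 \cdot \frac{1}{2} \cdot 5 \cdot 7 = \left(-2\right) \frac{5}{2} \cdot 7 = \left(-5\right) 7 = -35$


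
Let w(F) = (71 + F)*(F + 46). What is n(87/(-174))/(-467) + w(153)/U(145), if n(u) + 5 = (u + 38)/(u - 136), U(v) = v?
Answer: 1894415872/6162065 ≈ 307.43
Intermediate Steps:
w(F) = (46 + F)*(71 + F) (w(F) = (71 + F)*(46 + F) = (46 + F)*(71 + F))
n(u) = -5 + (38 + u)/(-136 + u) (n(u) = -5 + (u + 38)/(u - 136) = -5 + (38 + u)/(-136 + u))
n(87/(-174))/(-467) + w(153)/U(145) = (2*(359 - 174/(-174))/(-136 + 87/(-174)))/(-467) + (3266 + 153² + 117*153)/145 = (2*(359 - 174*(-1)/174)/(-136 + 87*(-1/174)))*(-1/467) + (3266 + 23409 + 17901)*(1/145) = (2*(359 - 2*(-½))/(-136 - ½))*(-1/467) + 44576*(1/145) = (2*(359 + 1)/(-273/2))*(-1/467) + 44576/145 = (2*(-2/273)*360)*(-1/467) + 44576/145 = -480/91*(-1/467) + 44576/145 = 480/42497 + 44576/145 = 1894415872/6162065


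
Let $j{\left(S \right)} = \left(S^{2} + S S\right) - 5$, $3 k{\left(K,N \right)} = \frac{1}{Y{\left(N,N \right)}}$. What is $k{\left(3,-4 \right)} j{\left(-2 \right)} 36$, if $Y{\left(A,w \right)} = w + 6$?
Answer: $18$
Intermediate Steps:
$Y{\left(A,w \right)} = 6 + w$
$k{\left(K,N \right)} = \frac{1}{3 \left(6 + N\right)}$
$j{\left(S \right)} = -5 + 2 S^{2}$ ($j{\left(S \right)} = \left(S^{2} + S^{2}\right) - 5 = 2 S^{2} - 5 = -5 + 2 S^{2}$)
$k{\left(3,-4 \right)} j{\left(-2 \right)} 36 = \frac{1}{3 \left(6 - 4\right)} \left(-5 + 2 \left(-2\right)^{2}\right) 36 = \frac{1}{3 \cdot 2} \left(-5 + 2 \cdot 4\right) 36 = \frac{1}{3} \cdot \frac{1}{2} \left(-5 + 8\right) 36 = \frac{1}{6} \cdot 3 \cdot 36 = \frac{1}{2} \cdot 36 = 18$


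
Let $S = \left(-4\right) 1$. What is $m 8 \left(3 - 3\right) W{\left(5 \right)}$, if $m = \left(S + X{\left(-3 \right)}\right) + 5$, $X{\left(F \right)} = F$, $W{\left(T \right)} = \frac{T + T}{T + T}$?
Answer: $0$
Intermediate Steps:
$W{\left(T \right)} = 1$ ($W{\left(T \right)} = \frac{2 T}{2 T} = 2 T \frac{1}{2 T} = 1$)
$S = -4$
$m = -2$ ($m = \left(-4 - 3\right) + 5 = -7 + 5 = -2$)
$m 8 \left(3 - 3\right) W{\left(5 \right)} = \left(-2\right) 8 \left(3 - 3\right) 1 = - 16 \cdot 0 \cdot 1 = \left(-16\right) 0 = 0$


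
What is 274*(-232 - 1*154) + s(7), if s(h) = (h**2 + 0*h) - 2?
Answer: -105717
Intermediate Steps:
s(h) = -2 + h**2 (s(h) = (h**2 + 0) - 2 = h**2 - 2 = -2 + h**2)
274*(-232 - 1*154) + s(7) = 274*(-232 - 1*154) + (-2 + 7**2) = 274*(-232 - 154) + (-2 + 49) = 274*(-386) + 47 = -105764 + 47 = -105717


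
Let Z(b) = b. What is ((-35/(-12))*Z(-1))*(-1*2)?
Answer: 35/6 ≈ 5.8333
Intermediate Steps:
((-35/(-12))*Z(-1))*(-1*2) = (-35/(-12)*(-1))*(-1*2) = (-35*(-1/12)*(-1))*(-2) = ((35/12)*(-1))*(-2) = -35/12*(-2) = 35/6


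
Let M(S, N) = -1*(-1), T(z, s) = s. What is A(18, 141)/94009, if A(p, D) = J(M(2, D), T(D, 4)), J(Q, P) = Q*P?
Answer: 4/94009 ≈ 4.2549e-5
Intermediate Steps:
M(S, N) = 1
J(Q, P) = P*Q
A(p, D) = 4 (A(p, D) = 4*1 = 4)
A(18, 141)/94009 = 4/94009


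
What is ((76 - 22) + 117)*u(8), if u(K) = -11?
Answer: -1881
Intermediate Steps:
((76 - 22) + 117)*u(8) = ((76 - 22) + 117)*(-11) = (54 + 117)*(-11) = 171*(-11) = -1881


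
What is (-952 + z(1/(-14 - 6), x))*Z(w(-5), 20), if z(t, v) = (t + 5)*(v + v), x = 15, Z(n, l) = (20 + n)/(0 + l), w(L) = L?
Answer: -4821/8 ≈ -602.63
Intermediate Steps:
Z(n, l) = (20 + n)/l
z(t, v) = 2*v*(5 + t) (z(t, v) = (5 + t)*(2*v) = 2*v*(5 + t))
(-952 + z(1/(-14 - 6), x))*Z(w(-5), 20) = (-952 + 2*15*(5 + 1/(-14 - 6)))*((20 - 5)/20) = (-952 + 2*15*(5 + 1/(-20)))*((1/20)*15) = (-952 + 2*15*(5 - 1/20))*(¾) = (-952 + 2*15*(99/20))*(¾) = (-952 + 297/2)*(¾) = -1607/2*¾ = -4821/8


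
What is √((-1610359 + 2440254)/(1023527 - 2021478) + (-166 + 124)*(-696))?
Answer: √29111501797112887/997951 ≈ 170.97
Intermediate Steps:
√((-1610359 + 2440254)/(1023527 - 2021478) + (-166 + 124)*(-696)) = √(829895/(-997951) - 42*(-696)) = √(829895*(-1/997951) + 29232) = √(-829895/997951 + 29232) = √(29171273737/997951) = √29111501797112887/997951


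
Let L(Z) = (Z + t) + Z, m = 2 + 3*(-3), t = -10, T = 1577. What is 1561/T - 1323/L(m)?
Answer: 707945/12616 ≈ 56.115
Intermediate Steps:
m = -7 (m = 2 - 9 = -7)
L(Z) = -10 + 2*Z (L(Z) = (Z - 10) + Z = (-10 + Z) + Z = -10 + 2*Z)
1561/T - 1323/L(m) = 1561/1577 - 1323/(-10 + 2*(-7)) = 1561*(1/1577) - 1323/(-10 - 14) = 1561/1577 - 1323/(-24) = 1561/1577 - 1323*(-1/24) = 1561/1577 + 441/8 = 707945/12616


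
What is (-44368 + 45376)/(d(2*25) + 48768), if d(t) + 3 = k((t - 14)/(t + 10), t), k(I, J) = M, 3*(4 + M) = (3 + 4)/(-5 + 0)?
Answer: 945/45713 ≈ 0.020672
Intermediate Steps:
M = -67/15 (M = -4 + ((3 + 4)/(-5 + 0))/3 = -4 + (7/(-5))/3 = -4 + (7*(-⅕))/3 = -4 + (⅓)*(-7/5) = -4 - 7/15 = -67/15 ≈ -4.4667)
k(I, J) = -67/15
d(t) = -112/15 (d(t) = -3 - 67/15 = -112/15)
(-44368 + 45376)/(d(2*25) + 48768) = (-44368 + 45376)/(-112/15 + 48768) = 1008/(731408/15) = 1008*(15/731408) = 945/45713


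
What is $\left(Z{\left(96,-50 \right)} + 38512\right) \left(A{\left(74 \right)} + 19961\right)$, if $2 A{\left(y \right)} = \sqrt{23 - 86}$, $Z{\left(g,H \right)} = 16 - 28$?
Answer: $768498500 + 57750 i \sqrt{7} \approx 7.685 \cdot 10^{8} + 1.5279 \cdot 10^{5} i$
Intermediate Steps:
$Z{\left(g,H \right)} = -12$
$A{\left(y \right)} = \frac{3 i \sqrt{7}}{2}$ ($A{\left(y \right)} = \frac{\sqrt{23 - 86}}{2} = \frac{\sqrt{-63}}{2} = \frac{3 i \sqrt{7}}{2}$)
$\left(Z{\left(96,-50 \right)} + 38512\right) \left(A{\left(74 \right)} + 19961\right) = \left(-12 + 38512\right) \left(\frac{3 i \sqrt{7}}{2} + 19961\right) = 38500 \left(19961 + \frac{3 i \sqrt{7}}{2}\right) = 768498500 + 57750 i \sqrt{7}$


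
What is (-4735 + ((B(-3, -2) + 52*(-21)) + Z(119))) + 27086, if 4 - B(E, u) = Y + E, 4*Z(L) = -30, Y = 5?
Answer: 42507/2 ≈ 21254.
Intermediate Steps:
Z(L) = -15/2 (Z(L) = (¼)*(-30) = -15/2)
B(E, u) = -1 - E (B(E, u) = 4 - (5 + E) = 4 + (-5 - E) = -1 - E)
(-4735 + ((B(-3, -2) + 52*(-21)) + Z(119))) + 27086 = (-4735 + (((-1 - 1*(-3)) + 52*(-21)) - 15/2)) + 27086 = (-4735 + (((-1 + 3) - 1092) - 15/2)) + 27086 = (-4735 + ((2 - 1092) - 15/2)) + 27086 = (-4735 + (-1090 - 15/2)) + 27086 = (-4735 - 2195/2) + 27086 = -11665/2 + 27086 = 42507/2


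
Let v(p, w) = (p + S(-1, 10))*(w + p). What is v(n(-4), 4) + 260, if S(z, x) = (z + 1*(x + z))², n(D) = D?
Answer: 260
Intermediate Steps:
S(z, x) = (x + 2*z)² (S(z, x) = (z + (x + z))² = (x + 2*z)²)
v(p, w) = (64 + p)*(p + w) (v(p, w) = (p + (10 + 2*(-1))²)*(w + p) = (p + (10 - 2)²)*(p + w) = (p + 8²)*(p + w) = (p + 64)*(p + w) = (64 + p)*(p + w))
v(n(-4), 4) + 260 = ((-4)² + 64*(-4) + 64*4 - 4*4) + 260 = (16 - 256 + 256 - 16) + 260 = 0 + 260 = 260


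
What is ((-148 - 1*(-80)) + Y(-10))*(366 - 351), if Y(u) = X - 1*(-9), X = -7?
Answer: -990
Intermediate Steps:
Y(u) = 2 (Y(u) = -7 - 1*(-9) = -7 + 9 = 2)
((-148 - 1*(-80)) + Y(-10))*(366 - 351) = ((-148 - 1*(-80)) + 2)*(366 - 351) = ((-148 + 80) + 2)*15 = (-68 + 2)*15 = -66*15 = -990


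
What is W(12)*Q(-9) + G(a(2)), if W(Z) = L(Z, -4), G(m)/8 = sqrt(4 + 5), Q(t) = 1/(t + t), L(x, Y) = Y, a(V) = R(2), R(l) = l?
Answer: 218/9 ≈ 24.222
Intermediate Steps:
a(V) = 2
Q(t) = 1/(2*t)
G(m) = 24 (G(m) = 8*sqrt(4 + 5) = 8*sqrt(9) = 8*3 = 24)
W(Z) = -4
W(12)*Q(-9) + G(a(2)) = -2/(-9) + 24 = -2*(-1)/9 + 24 = -4*(-1/18) + 24 = 2/9 + 24 = 218/9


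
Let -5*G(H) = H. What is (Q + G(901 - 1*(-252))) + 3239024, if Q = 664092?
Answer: 19514427/5 ≈ 3.9029e+6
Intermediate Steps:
G(H) = -H/5
(Q + G(901 - 1*(-252))) + 3239024 = (664092 - (901 - 1*(-252))/5) + 3239024 = (664092 - (901 + 252)/5) + 3239024 = (664092 - 1/5*1153) + 3239024 = (664092 - 1153/5) + 3239024 = 3319307/5 + 3239024 = 19514427/5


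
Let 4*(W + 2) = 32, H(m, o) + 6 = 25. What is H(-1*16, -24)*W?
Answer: 114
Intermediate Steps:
H(m, o) = 19 (H(m, o) = -6 + 25 = 19)
W = 6 (W = -2 + (1/4)*32 = -2 + 8 = 6)
H(-1*16, -24)*W = 19*6 = 114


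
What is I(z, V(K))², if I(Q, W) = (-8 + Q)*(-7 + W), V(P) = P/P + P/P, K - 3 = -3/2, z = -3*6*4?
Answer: 160000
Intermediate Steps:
z = -72 (z = -18*4 = -72)
K = 3/2 (K = 3 - 3/2 = 3/2 ≈ 1.5000)
V(P) = 2 (V(P) = 1 + 1 = 2)
I(z, V(K))² = (56 - 8*2 - 7*(-72) - 72*2)² = (56 - 16 + 504 - 144)² = 400² = 160000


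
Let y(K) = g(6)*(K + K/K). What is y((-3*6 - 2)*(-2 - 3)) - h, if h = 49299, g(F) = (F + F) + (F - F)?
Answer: -48087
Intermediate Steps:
g(F) = 2*F (g(F) = 2*F + 0 = 2*F)
y(K) = 12 + 12*K (y(K) = (2*6)*(K + K/K) = 12*(K + 1) = 12*(1 + K) = 12 + 12*K)
y((-3*6 - 2)*(-2 - 3)) - h = (12 + 12*((-3*6 - 2)*(-2 - 3))) - 1*49299 = (12 + 12*((-18 - 2)*(-5))) - 49299 = (12 + 12*(-20*(-5))) - 49299 = (12 + 12*100) - 49299 = (12 + 1200) - 49299 = 1212 - 49299 = -48087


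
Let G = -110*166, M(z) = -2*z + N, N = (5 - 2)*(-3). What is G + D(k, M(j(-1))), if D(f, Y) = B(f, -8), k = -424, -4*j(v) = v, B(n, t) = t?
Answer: -18268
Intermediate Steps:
N = -9 (N = 3*(-3) = -9)
j(v) = -v/4
M(z) = -9 - 2*z (M(z) = -2*z - 9 = -9 - 2*z)
D(f, Y) = -8
G = -18260
G + D(k, M(j(-1))) = -18260 - 8 = -18268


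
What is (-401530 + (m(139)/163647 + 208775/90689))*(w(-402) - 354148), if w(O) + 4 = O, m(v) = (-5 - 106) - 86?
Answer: 72855536873122189348/511758027 ≈ 1.4236e+11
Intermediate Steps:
m(v) = -197 (m(v) = -111 - 86 = -197)
w(O) = -4 + O
(-401530 + (m(139)/163647 + 208775/90689))*(w(-402) - 354148) = (-401530 + (-197/163647 + 208775/90689))*((-4 - 402) - 354148) = (-401530 + (-197*1/163647 + 208775*(1/90689)))*(-406 - 354148) = (-401530 + (-197/163647 + 208775/90689))*(-354554) = (-401530 + 34147536692/14840982783)*(-354554) = -5959065669321298/14840982783*(-354554) = 72855536873122189348/511758027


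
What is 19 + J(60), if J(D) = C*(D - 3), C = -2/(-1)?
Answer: 133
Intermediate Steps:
C = 2 (C = -2*(-1) = 2)
J(D) = -6 + 2*D (J(D) = 2*(D - 3) = 2*(-3 + D) = -6 + 2*D)
19 + J(60) = 19 + (-6 + 2*60) = 19 + (-6 + 120) = 19 + 114 = 133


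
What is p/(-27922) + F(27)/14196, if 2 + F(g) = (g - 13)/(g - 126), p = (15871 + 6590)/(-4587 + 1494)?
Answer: 1104823091/10114545723282 ≈ 0.00010923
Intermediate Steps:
p = -7487/1031 (p = 22461/(-3093) = 22461*(-1/3093) = -7487/1031 ≈ -7.2619)
F(g) = -2 + (-13 + g)/(-126 + g) (F(g) = -2 + (g - 13)/(g - 126) = -2 + (-13 + g)/(-126 + g))
p/(-27922) + F(27)/14196 = -7487/1031/(-27922) + ((239 - 1*27)/(-126 + 27))/14196 = -7487/1031*(-1/27922) + ((239 - 27)/(-99))*(1/14196) = 7487/28787582 - 1/99*212*(1/14196) = 7487/28787582 - 212/99*1/14196 = 7487/28787582 - 53/351351 = 1104823091/10114545723282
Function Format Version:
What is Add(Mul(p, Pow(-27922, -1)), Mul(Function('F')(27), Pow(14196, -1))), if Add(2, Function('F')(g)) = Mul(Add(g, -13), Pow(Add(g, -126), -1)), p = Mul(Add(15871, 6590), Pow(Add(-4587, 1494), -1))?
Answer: Rational(1104823091, 10114545723282) ≈ 0.00010923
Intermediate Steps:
p = Rational(-7487, 1031) (p = Mul(22461, Pow(-3093, -1)) = Mul(22461, Rational(-1, 3093)) = Rational(-7487, 1031) ≈ -7.2619)
Function('F')(g) = Add(-2, Mul(Pow(Add(-126, g), -1), Add(-13, g))) (Function('F')(g) = Add(-2, Mul(Add(g, -13), Pow(Add(g, -126), -1))) = Add(-2, Mul(Add(-13, g), Pow(Add(-126, g), -1))) = Add(-2, Mul(Pow(Add(-126, g), -1), Add(-13, g))))
Add(Mul(p, Pow(-27922, -1)), Mul(Function('F')(27), Pow(14196, -1))) = Add(Mul(Rational(-7487, 1031), Pow(-27922, -1)), Mul(Mul(Pow(Add(-126, 27), -1), Add(239, Mul(-1, 27))), Pow(14196, -1))) = Add(Mul(Rational(-7487, 1031), Rational(-1, 27922)), Mul(Mul(Pow(-99, -1), Add(239, -27)), Rational(1, 14196))) = Add(Rational(7487, 28787582), Mul(Mul(Rational(-1, 99), 212), Rational(1, 14196))) = Add(Rational(7487, 28787582), Mul(Rational(-212, 99), Rational(1, 14196))) = Add(Rational(7487, 28787582), Rational(-53, 351351)) = Rational(1104823091, 10114545723282)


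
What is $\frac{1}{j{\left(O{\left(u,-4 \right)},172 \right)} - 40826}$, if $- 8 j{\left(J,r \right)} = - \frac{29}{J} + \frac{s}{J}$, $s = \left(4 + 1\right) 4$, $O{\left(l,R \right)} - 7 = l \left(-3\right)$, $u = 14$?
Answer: $- \frac{280}{11431289} \approx -2.4494 \cdot 10^{-5}$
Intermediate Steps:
$O{\left(l,R \right)} = 7 - 3 l$ ($O{\left(l,R \right)} = 7 + l \left(-3\right) = 7 - 3 l$)
$s = 20$ ($s = 5 \cdot 4 = 20$)
$j{\left(J,r \right)} = \frac{9}{8 J}$ ($j{\left(J,r \right)} = - \frac{- \frac{29}{J} + \frac{20}{J}}{8} = - \frac{\left(-9\right) \frac{1}{J}}{8} = \frac{9}{8 J}$)
$\frac{1}{j{\left(O{\left(u,-4 \right)},172 \right)} - 40826} = \frac{1}{\frac{9}{8 \left(7 - 42\right)} - 40826} = \frac{1}{\frac{9}{8 \left(-35\right)} - 40826} = \frac{1}{\frac{9}{8} \left(- \frac{1}{35}\right) - 40826} = \frac{1}{- \frac{9}{280} - 40826} = \frac{1}{- \frac{11431289}{280}} = - \frac{280}{11431289}$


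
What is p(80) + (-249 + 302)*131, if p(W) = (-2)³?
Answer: 6935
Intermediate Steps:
p(W) = -8
p(80) + (-249 + 302)*131 = -8 + (-249 + 302)*131 = -8 + 53*131 = -8 + 6943 = 6935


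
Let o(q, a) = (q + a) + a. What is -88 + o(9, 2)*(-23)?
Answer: -387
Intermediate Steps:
o(q, a) = q + 2*a (o(q, a) = (a + q) + a = q + 2*a)
-88 + o(9, 2)*(-23) = -88 + (9 + 2*2)*(-23) = -88 + (9 + 4)*(-23) = -88 + 13*(-23) = -88 - 299 = -387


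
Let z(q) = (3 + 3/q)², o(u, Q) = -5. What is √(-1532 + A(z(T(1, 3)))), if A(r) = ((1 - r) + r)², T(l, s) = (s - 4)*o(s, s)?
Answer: I*√1531 ≈ 39.128*I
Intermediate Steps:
T(l, s) = 20 - 5*s (T(l, s) = (s - 4)*(-5) = (-4 + s)*(-5) = 20 - 5*s)
A(r) = 1 (A(r) = 1² = 1)
√(-1532 + A(z(T(1, 3)))) = √(-1532 + 1) = √(-1531) = I*√1531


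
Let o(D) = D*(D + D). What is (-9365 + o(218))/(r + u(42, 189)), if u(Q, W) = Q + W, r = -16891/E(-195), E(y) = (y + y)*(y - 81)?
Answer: 9222918120/24847949 ≈ 371.17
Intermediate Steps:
E(y) = 2*y*(-81 + y) (E(y) = (2*y)*(-81 + y) = 2*y*(-81 + y))
r = -16891/107640 (r = -16891*(-1/(390*(-81 - 195))) = -16891/(2*(-195)*(-276)) = -16891/107640 ≈ -0.15692)
o(D) = 2*D**2 (o(D) = D*(2*D) = 2*D**2)
(-9365 + o(218))/(r + u(42, 189)) = (-9365 + 2*218**2)/(-16891/107640 + (42 + 189)) = (-9365 + 2*47524)/(-16891/107640 + 231) = (-9365 + 95048)/(24847949/107640) = 85683*(107640/24847949) = 9222918120/24847949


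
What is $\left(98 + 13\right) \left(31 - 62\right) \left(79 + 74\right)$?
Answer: $-526473$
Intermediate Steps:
$\left(98 + 13\right) \left(31 - 62\right) \left(79 + 74\right) = 111 \left(\left(-31\right) 153\right) = 111 \left(-4743\right) = -526473$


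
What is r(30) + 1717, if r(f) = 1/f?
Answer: 51511/30 ≈ 1717.0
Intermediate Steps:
r(30) + 1717 = 1/30 + 1717 = 51511/30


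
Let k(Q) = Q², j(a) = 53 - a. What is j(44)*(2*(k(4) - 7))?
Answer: 162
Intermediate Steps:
j(44)*(2*(k(4) - 7)) = (53 - 1*44)*(2*(4² - 7)) = (53 - 44)*(2*(16 - 7)) = 9*(2*9) = 9*18 = 162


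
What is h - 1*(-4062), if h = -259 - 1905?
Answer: 1898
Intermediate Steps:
h = -2164
h - 1*(-4062) = -2164 - 1*(-4062) = -2164 + 4062 = 1898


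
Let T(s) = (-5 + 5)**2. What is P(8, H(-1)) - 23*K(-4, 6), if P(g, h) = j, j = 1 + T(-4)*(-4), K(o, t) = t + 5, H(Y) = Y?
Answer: -252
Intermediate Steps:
T(s) = 0 (T(s) = 0**2 = 0)
K(o, t) = 5 + t
j = 1 (j = 1 + 0*(-4) = 1 + 0 = 1)
P(g, h) = 1
P(8, H(-1)) - 23*K(-4, 6) = 1 - 23*(5 + 6) = 1 - 23*11 = 1 - 253 = -252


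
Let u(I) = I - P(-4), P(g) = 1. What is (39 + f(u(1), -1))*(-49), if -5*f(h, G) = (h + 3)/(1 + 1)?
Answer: -18963/10 ≈ -1896.3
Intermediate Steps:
u(I) = -1 + I (u(I) = I - 1*1 = I - 1 = -1 + I)
f(h, G) = -3/10 - h/10 (f(h, G) = -(h + 3)/(5*(1 + 1)) = -(3 + h)/(5*2) = -(3/2 + h/2)/5 = -3/10 - h/10)
(39 + f(u(1), -1))*(-49) = (39 + (-3/10 - (-1 + 1)/10))*(-49) = (39 + (-3/10 - 1/10*0))*(-49) = (39 + (-3/10 + 0))*(-49) = (39 - 3/10)*(-49) = (387/10)*(-49) = -18963/10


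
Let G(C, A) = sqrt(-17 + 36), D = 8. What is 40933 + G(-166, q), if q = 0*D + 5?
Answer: 40933 + sqrt(19) ≈ 40937.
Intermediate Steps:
q = 5 (q = 0*8 + 5 = 0 + 5 = 5)
G(C, A) = sqrt(19)
40933 + G(-166, q) = 40933 + sqrt(19)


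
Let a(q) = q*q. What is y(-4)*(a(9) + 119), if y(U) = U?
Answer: -800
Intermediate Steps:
a(q) = q**2
y(-4)*(a(9) + 119) = -4*(9**2 + 119) = -4*(81 + 119) = -4*200 = -800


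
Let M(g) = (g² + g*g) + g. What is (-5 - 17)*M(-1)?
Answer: -22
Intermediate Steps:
M(g) = g + 2*g² (M(g) = (g² + g²) + g = 2*g² + g = g + 2*g²)
(-5 - 17)*M(-1) = (-5 - 17)*(-(1 + 2*(-1))) = -(-22)*(1 - 2) = -(-22)*(-1) = -22*1 = -22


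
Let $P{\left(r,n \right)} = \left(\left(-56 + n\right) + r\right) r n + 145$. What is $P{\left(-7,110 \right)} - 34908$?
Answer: $-70953$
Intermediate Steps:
$P{\left(r,n \right)} = 145 + n r \left(-56 + n + r\right)$ ($P{\left(r,n \right)} = \left(-56 + n + r\right) r n + 145 = r \left(-56 + n + r\right) n + 145 = n r \left(-56 + n + r\right) + 145 = 145 + n r \left(-56 + n + r\right)$)
$P{\left(-7,110 \right)} - 34908 = \left(145 + 110 \left(-7\right)^{2} - 7 \cdot 110^{2} - 6160 \left(-7\right)\right) - 34908 = \left(145 + 110 \cdot 49 - 84700 + 43120\right) - 34908 = \left(145 + 5390 - 84700 + 43120\right) - 34908 = -36045 - 34908 = -70953$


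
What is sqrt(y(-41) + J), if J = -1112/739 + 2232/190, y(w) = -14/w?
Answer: sqrt(87691512144170)/2878405 ≈ 3.2533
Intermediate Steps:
J = 719084/70205 (J = -1112*1/739 + 2232*(1/190) = -1112/739 + 1116/95 = 719084/70205 ≈ 10.243)
sqrt(y(-41) + J) = sqrt(-14/(-41) + 719084/70205) = sqrt(-14*(-1/41) + 719084/70205) = sqrt(14/41 + 719084/70205) = sqrt(30465314/2878405) = sqrt(87691512144170)/2878405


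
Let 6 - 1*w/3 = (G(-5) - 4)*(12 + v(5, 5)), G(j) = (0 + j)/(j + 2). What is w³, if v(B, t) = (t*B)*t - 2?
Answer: 893056347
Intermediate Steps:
G(j) = j/(2 + j)
v(B, t) = -2 + B*t² (v(B, t) = (B*t)*t - 2 = B*t² - 2 = -2 + B*t²)
w = 963 (w = 18 - 3*(-5/(2 - 5) - 4)*(12 + (-2 + 5*5²)) = 18 - 3*(-5/(-3) - 4)*(12 + (-2 + 5*25)) = 18 - 3*(-5*(-⅓) - 4)*(12 + (-2 + 125)) = 18 - 3*(5/3 - 4)*(12 + 123) = 18 - (-7)*135 = 18 - 3*(-315) = 18 + 945 = 963)
w³ = 963³ = 893056347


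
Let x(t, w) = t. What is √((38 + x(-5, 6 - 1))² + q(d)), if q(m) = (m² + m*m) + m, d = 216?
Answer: 3*√10513 ≈ 307.60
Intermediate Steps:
q(m) = m + 2*m² (q(m) = (m² + m²) + m = 2*m² + m = m + 2*m²)
√((38 + x(-5, 6 - 1))² + q(d)) = √((38 - 5)² + 216*(1 + 2*216)) = √(33² + 216*(1 + 432)) = √(1089 + 216*433) = √(1089 + 93528) = √94617 = 3*√10513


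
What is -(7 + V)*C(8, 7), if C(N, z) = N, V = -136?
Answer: 1032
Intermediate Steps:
-(7 + V)*C(8, 7) = -(7 - 136)*8 = -(-129)*8 = -1*(-1032) = 1032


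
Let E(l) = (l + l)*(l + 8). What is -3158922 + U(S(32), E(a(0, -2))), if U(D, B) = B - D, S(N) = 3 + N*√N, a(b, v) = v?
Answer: -3158949 - 128*√2 ≈ -3.1591e+6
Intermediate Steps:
E(l) = 2*l*(8 + l) (E(l) = (2*l)*(8 + l) = 2*l*(8 + l))
S(N) = 3 + N^(3/2)
-3158922 + U(S(32), E(a(0, -2))) = -3158922 + (2*(-2)*(8 - 2) - (3 + 32^(3/2))) = -3158922 + (2*(-2)*6 - (3 + 128*√2)) = -3158922 + (-24 + (-3 - 128*√2)) = -3158922 + (-27 - 128*√2) = -3158949 - 128*√2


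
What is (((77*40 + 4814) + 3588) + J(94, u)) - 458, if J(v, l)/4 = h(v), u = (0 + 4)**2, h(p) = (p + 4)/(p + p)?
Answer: 518226/47 ≈ 11026.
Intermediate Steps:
h(p) = (4 + p)/(2*p) (h(p) = (4 + p)/((2*p)) = (4 + p)*(1/(2*p)) = (4 + p)/(2*p))
u = 16 (u = 4**2 = 16)
J(v, l) = 2*(4 + v)/v (J(v, l) = 4*((4 + v)/(2*v)) = 2*(4 + v)/v)
(((77*40 + 4814) + 3588) + J(94, u)) - 458 = (((77*40 + 4814) + 3588) + (2 + 8/94)) - 458 = (((3080 + 4814) + 3588) + (2 + 8*(1/94))) - 458 = ((7894 + 3588) + (2 + 4/47)) - 458 = (11482 + 98/47) - 458 = 539752/47 - 458 = 518226/47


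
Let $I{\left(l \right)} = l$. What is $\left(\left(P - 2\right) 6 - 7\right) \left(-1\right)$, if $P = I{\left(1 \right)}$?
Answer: $13$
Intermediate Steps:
$P = 1$
$\left(\left(P - 2\right) 6 - 7\right) \left(-1\right) = \left(\left(1 - 2\right) 6 - 7\right) \left(-1\right) = \left(\left(-1\right) 6 - 7\right) \left(-1\right) = \left(-6 - 7\right) \left(-1\right) = \left(-13\right) \left(-1\right) = 13$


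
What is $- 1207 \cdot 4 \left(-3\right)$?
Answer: $14484$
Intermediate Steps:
$- 1207 \cdot 4 \left(-3\right) = \left(-1207\right) \left(-12\right) = 14484$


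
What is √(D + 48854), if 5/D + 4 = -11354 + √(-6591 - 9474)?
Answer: √(10039930860452268984 - 23892635*I*√1785)/14335581 ≈ 221.03 - 1.1111e-8*I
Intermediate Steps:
D = 5/(-11358 + 3*I*√1785) (D = 5/(-4 + (-11354 + √(-6591 - 9474))) = 5/(-4 + (-11354 + √(-16065))) = 5/(-4 + (-11354 + 3*I*√1785)) = 5/(-11358 + 3*I*√1785) ≈ -0.00044016 - 4.9119e-6*I)
√(D + 48854) = √((-6310/14335581 - 5*I*√1785/43006743) + 48854) = √(700350467864/14335581 - 5*I*√1785/43006743)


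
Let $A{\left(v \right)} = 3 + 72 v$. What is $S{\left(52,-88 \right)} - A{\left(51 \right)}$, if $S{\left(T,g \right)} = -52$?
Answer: $-3727$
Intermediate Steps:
$S{\left(52,-88 \right)} - A{\left(51 \right)} = -52 - \left(3 + 72 \cdot 51\right) = -52 - \left(3 + 3672\right) = -52 - 3675 = -3727$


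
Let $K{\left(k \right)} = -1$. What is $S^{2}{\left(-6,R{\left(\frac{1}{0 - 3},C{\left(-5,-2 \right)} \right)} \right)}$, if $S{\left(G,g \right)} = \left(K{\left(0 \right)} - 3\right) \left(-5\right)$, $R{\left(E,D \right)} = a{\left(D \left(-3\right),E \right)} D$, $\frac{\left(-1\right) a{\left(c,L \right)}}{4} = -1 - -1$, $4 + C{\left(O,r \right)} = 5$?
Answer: $400$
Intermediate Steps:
$C{\left(O,r \right)} = 1$ ($C{\left(O,r \right)} = -4 + 5 = 1$)
$a{\left(c,L \right)} = 0$ ($a{\left(c,L \right)} = - 4 \left(-1 - -1\right) = - 4 \left(-1 + 1\right) = \left(-4\right) 0 = 0$)
$R{\left(E,D \right)} = 0$ ($R{\left(E,D \right)} = 0 D = 0$)
$S{\left(G,g \right)} = 20$ ($S{\left(G,g \right)} = \left(-1 - 3\right) \left(-5\right) = \left(-4\right) \left(-5\right) = 20$)
$S^{2}{\left(-6,R{\left(\frac{1}{0 - 3},C{\left(-5,-2 \right)} \right)} \right)} = 20^{2} = 400$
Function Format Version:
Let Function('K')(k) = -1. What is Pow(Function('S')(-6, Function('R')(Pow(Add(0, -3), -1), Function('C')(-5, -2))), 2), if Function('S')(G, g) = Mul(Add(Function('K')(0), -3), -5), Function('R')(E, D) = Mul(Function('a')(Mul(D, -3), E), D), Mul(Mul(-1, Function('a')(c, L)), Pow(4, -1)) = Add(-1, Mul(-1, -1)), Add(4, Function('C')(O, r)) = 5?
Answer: 400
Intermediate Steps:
Function('C')(O, r) = 1 (Function('C')(O, r) = Add(-4, 5) = 1)
Function('a')(c, L) = 0 (Function('a')(c, L) = Mul(-4, Add(-1, Mul(-1, -1))) = Mul(-4, Add(-1, 1)) = Mul(-4, 0) = 0)
Function('R')(E, D) = 0 (Function('R')(E, D) = Mul(0, D) = 0)
Function('S')(G, g) = 20 (Function('S')(G, g) = Mul(Add(-1, -3), -5) = Mul(-4, -5) = 20)
Pow(Function('S')(-6, Function('R')(Pow(Add(0, -3), -1), Function('C')(-5, -2))), 2) = Pow(20, 2) = 400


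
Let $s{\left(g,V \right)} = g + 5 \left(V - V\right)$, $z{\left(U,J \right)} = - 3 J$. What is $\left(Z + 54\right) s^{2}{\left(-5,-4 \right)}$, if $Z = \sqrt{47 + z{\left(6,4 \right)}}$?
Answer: $1350 + 25 \sqrt{35} \approx 1497.9$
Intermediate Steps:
$Z = \sqrt{35}$ ($Z = \sqrt{47 - 12} = \sqrt{35} \approx 5.9161$)
$s{\left(g,V \right)} = g$ ($s{\left(g,V \right)} = g + 5 \cdot 0 = g + 0 = g$)
$\left(Z + 54\right) s^{2}{\left(-5,-4 \right)} = \left(\sqrt{35} + 54\right) \left(-5\right)^{2} = \left(54 + \sqrt{35}\right) 25 = 1350 + 25 \sqrt{35}$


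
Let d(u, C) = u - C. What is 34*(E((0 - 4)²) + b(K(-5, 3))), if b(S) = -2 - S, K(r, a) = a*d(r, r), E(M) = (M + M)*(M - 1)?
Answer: 16252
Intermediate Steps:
E(M) = 2*M*(-1 + M) (E(M) = (2*M)*(-1 + M) = 2*M*(-1 + M))
K(r, a) = 0 (K(r, a) = a*(r - r) = a*0 = 0)
34*(E((0 - 4)²) + b(K(-5, 3))) = 34*(2*(0 - 4)²*(-1 + (0 - 4)²) + (-2 - 1*0)) = 34*(2*(-4)²*(-1 + (-4)²) + (-2 + 0)) = 34*(2*16*(-1 + 16) - 2) = 34*(2*16*15 - 2) = 34*(480 - 2) = 34*478 = 16252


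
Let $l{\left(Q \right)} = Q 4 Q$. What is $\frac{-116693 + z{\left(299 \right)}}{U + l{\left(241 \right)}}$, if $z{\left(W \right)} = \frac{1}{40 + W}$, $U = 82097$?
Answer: $- \frac{39558926}{106588719} \approx -0.37114$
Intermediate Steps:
$l{\left(Q \right)} = 4 Q^{2}$ ($l{\left(Q \right)} = 4 Q Q = 4 Q^{2}$)
$\frac{-116693 + z{\left(299 \right)}}{U + l{\left(241 \right)}} = \frac{-116693 + \frac{1}{40 + 299}}{82097 + 4 \cdot 241^{2}} = \frac{-116693 + \frac{1}{339}}{82097 + 4 \cdot 58081} = \frac{-116693 + \frac{1}{339}}{82097 + 232324} = - \frac{39558926}{339 \cdot 314421} = \left(- \frac{39558926}{339}\right) \frac{1}{314421} = - \frac{39558926}{106588719}$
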